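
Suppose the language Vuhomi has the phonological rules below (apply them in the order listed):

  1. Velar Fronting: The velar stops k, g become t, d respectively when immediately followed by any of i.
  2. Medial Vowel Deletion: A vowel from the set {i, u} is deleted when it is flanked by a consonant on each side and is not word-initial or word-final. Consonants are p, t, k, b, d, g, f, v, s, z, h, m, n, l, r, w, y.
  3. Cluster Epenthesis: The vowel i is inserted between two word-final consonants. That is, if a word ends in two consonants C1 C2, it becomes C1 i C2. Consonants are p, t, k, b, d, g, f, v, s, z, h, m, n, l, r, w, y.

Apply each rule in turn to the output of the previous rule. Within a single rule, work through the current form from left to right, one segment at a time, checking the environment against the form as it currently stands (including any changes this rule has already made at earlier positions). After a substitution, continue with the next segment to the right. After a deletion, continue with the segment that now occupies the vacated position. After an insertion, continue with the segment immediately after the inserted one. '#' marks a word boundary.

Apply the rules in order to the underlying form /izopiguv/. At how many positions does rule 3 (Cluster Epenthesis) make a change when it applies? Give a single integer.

1

1 Velar Fronting: no change — [izopiguv]
2 Medial Vowel Deletion: [izopiguv] → [izopgv]
3 Cluster Epenthesis: [izopgv] → [izopgiv]
Rule 3 changed 1 position(s).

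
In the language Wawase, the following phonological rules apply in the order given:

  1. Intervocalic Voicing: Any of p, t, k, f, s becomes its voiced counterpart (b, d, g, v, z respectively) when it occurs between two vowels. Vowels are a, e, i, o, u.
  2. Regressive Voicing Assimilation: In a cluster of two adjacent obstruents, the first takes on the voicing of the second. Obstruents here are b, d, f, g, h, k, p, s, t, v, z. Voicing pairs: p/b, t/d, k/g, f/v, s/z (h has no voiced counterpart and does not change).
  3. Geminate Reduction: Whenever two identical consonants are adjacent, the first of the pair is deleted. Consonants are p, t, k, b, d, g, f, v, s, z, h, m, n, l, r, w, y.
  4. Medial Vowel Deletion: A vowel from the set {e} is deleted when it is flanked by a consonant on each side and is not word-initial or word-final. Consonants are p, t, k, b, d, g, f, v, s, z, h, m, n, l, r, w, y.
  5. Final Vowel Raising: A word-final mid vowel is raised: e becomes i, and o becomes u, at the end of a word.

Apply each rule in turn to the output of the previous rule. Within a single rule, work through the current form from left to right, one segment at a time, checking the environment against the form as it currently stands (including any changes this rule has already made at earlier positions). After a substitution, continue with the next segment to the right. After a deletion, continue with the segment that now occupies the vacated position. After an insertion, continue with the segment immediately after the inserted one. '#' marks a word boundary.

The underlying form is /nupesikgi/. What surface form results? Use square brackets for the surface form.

[nubzigi]

1 Intervocalic Voicing: [nupesikgi] → [nubezikgi]
2 Regressive Voicing Assimilation: [nubezikgi] → [nubeziggi]
3 Geminate Reduction: [nubeziggi] → [nubezigi]
4 Medial Vowel Deletion: [nubezigi] → [nubzigi]
5 Final Vowel Raising: no change — [nubzigi]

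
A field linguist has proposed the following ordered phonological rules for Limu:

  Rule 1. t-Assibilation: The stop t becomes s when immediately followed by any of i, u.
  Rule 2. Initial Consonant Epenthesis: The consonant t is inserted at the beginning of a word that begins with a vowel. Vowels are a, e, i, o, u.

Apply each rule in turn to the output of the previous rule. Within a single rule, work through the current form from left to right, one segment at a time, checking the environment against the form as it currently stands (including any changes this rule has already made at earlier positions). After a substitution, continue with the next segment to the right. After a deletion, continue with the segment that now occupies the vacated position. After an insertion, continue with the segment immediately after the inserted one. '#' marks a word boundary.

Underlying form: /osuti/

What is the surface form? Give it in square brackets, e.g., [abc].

[tosusi]

Rule 1 t-Assibilation: [osuti] → [osusi]
Rule 2 Initial Consonant Epenthesis: [osusi] → [tosusi]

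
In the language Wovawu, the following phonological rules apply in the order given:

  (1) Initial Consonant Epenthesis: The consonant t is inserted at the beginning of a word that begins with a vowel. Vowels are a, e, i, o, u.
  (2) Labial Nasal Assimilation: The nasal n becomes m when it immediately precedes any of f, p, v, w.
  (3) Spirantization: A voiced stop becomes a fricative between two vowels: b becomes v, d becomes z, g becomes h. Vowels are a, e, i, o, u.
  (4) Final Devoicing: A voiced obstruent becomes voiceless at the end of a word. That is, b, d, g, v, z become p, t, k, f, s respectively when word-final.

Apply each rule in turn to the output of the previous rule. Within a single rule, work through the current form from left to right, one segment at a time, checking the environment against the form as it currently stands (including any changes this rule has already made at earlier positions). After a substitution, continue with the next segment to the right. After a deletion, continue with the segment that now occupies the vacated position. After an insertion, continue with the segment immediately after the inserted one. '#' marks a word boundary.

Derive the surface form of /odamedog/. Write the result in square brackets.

[tozamezok]

(1) Initial Consonant Epenthesis: [odamedog] → [todamedog]
(2) Labial Nasal Assimilation: no change — [todamedog]
(3) Spirantization: [todamedog] → [tozamezog]
(4) Final Devoicing: [tozamezog] → [tozamezok]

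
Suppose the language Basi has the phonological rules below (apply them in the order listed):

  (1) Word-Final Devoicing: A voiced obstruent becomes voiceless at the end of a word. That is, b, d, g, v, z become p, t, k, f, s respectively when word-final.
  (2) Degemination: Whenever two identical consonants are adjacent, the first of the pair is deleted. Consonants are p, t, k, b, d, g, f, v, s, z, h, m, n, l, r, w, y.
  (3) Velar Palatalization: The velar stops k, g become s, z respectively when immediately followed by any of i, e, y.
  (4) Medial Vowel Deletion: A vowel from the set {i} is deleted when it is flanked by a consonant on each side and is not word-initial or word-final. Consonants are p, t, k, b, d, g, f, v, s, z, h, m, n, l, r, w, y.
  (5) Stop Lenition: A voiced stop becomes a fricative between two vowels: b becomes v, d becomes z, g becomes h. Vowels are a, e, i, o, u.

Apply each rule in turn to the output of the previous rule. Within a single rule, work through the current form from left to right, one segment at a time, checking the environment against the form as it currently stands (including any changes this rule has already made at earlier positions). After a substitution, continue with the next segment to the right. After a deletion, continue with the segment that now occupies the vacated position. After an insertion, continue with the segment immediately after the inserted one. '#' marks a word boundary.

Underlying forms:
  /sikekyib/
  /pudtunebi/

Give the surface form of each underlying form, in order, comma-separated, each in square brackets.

/sikekyib/:
  (1) Word-Final Devoicing: [sikekyib] → [sikekyip]
  (2) Degemination: no change — [sikekyip]
  (3) Velar Palatalization: [sikekyip] → [sisesyip]
  (4) Medial Vowel Deletion: [sisesyip] → [ssesyp]
  (5) Stop Lenition: no change — [ssesyp]
/pudtunebi/:
  (1) Word-Final Devoicing: no change — [pudtunebi]
  (2) Degemination: no change — [pudtunebi]
  (3) Velar Palatalization: no change — [pudtunebi]
  (4) Medial Vowel Deletion: no change — [pudtunebi]
  (5) Stop Lenition: [pudtunebi] → [pudtunevi]

[ssesyp], [pudtunevi]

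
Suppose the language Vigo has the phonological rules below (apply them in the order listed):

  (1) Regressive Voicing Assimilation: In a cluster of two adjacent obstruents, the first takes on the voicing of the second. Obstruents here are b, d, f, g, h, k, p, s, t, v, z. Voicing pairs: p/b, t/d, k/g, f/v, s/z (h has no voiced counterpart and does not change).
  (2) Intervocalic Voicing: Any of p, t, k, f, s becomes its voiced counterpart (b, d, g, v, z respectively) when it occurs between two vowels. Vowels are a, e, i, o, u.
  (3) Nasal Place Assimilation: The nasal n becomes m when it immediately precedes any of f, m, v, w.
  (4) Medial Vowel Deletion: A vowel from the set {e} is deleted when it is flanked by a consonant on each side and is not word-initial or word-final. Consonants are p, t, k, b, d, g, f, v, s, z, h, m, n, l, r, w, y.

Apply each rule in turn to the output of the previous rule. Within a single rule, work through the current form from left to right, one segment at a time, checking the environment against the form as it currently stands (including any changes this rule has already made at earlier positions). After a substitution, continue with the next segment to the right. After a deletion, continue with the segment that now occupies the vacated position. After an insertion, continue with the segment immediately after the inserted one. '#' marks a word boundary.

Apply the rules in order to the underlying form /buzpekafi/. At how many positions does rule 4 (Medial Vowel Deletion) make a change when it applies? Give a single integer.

(1) Regressive Voicing Assimilation: [buzpekafi] → [buspekafi]
(2) Intervocalic Voicing: [buspekafi] → [buspegavi]
(3) Nasal Place Assimilation: no change — [buspegavi]
(4) Medial Vowel Deletion: [buspegavi] → [buspgavi]
Rule 4 changed 1 position(s).

1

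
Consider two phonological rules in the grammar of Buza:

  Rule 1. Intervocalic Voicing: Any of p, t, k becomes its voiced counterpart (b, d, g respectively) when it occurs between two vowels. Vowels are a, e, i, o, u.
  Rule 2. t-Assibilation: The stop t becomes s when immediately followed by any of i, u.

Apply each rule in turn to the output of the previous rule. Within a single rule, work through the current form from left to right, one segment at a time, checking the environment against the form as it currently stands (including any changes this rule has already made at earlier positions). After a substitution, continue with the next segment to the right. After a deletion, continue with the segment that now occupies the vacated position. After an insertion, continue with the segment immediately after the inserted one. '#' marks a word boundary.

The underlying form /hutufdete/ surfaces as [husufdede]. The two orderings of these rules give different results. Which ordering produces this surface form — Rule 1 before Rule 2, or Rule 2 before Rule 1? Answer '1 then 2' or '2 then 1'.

2 then 1

Order 1 then 2:
  1 Intervocalic Voicing: [hutufdete] → [hudufdede]
  2 t-Assibilation: no change — [hudufdede]
  result: [hudufdede]
Order 2 then 1:
  2 t-Assibilation: [hutufdete] → [husufdete]
  1 Intervocalic Voicing: [husufdete] → [husufdede]
  result: [husufdede]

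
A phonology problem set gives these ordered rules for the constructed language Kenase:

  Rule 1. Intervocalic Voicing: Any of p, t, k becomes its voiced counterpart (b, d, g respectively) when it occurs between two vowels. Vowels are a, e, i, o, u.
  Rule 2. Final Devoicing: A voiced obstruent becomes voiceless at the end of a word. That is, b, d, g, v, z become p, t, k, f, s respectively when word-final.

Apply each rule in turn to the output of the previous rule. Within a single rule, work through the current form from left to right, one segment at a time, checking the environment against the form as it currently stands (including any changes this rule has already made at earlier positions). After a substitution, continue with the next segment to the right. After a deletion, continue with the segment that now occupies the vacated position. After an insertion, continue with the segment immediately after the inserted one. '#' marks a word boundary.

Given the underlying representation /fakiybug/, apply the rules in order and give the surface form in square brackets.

Rule 1 Intervocalic Voicing: [fakiybug] → [fagiybug]
Rule 2 Final Devoicing: [fagiybug] → [fagiybuk]

[fagiybuk]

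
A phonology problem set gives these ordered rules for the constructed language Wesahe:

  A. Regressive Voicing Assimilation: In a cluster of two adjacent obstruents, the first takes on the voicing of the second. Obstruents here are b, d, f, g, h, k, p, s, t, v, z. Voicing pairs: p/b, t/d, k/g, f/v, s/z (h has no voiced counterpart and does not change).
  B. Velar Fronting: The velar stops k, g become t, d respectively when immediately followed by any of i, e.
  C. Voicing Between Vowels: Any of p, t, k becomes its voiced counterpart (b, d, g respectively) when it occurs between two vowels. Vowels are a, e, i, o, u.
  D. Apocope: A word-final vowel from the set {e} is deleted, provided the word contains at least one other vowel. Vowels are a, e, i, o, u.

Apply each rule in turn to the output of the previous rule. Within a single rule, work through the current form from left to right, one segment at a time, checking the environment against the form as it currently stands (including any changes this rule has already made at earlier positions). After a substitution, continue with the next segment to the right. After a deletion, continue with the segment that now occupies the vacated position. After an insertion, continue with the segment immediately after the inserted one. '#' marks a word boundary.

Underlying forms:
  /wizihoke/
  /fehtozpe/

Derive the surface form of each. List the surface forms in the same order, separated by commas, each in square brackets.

/wizihoke/:
  A Regressive Voicing Assimilation: no change — [wizihoke]
  B Velar Fronting: [wizihoke] → [wizihote]
  C Voicing Between Vowels: [wizihote] → [wizihode]
  D Apocope: [wizihode] → [wizihod]
/fehtozpe/:
  A Regressive Voicing Assimilation: [fehtozpe] → [fehtospe]
  B Velar Fronting: no change — [fehtospe]
  C Voicing Between Vowels: no change — [fehtospe]
  D Apocope: [fehtospe] → [fehtosp]

[wizihod], [fehtosp]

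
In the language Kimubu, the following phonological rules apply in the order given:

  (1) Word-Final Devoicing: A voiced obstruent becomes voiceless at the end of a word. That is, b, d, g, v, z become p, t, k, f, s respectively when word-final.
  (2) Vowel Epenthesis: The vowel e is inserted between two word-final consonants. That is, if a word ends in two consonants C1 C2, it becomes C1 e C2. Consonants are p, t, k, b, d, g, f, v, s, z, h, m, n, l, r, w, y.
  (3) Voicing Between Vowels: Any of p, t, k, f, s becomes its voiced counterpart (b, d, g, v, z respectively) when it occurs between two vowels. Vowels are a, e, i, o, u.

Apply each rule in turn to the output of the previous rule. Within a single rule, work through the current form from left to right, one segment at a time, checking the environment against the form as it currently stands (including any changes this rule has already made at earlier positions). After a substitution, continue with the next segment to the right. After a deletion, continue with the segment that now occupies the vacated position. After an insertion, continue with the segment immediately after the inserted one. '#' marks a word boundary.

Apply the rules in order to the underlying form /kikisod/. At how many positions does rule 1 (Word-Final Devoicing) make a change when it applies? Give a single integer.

1

(1) Word-Final Devoicing: [kikisod] → [kikisot]
(2) Vowel Epenthesis: no change — [kikisot]
(3) Voicing Between Vowels: [kikisot] → [kigizot]
Rule 1 changed 1 position(s).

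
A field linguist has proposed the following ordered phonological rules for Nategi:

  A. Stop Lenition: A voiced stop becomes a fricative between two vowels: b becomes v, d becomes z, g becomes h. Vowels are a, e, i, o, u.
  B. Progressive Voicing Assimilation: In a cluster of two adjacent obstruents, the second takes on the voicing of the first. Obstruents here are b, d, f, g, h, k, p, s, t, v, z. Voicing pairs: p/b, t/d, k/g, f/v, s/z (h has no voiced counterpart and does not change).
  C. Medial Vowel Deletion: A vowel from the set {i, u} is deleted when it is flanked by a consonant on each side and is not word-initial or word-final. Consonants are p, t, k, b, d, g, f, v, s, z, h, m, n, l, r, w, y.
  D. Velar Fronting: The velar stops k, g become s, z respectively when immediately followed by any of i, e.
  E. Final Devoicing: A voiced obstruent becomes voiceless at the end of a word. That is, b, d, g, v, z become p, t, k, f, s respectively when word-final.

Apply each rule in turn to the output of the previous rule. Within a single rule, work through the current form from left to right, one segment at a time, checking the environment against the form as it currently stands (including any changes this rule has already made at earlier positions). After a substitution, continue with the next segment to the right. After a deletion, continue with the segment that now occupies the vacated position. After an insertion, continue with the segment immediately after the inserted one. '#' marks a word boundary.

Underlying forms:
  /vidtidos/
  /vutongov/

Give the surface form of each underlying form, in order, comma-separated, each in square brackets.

[vddzos], [vtongof]

/vidtidos/:
  A Stop Lenition: [vidtidos] → [vidtizos]
  B Progressive Voicing Assimilation: [vidtizos] → [viddizos]
  C Medial Vowel Deletion: [viddizos] → [vddzos]
  D Velar Fronting: no change — [vddzos]
  E Final Devoicing: no change — [vddzos]
/vutongov/:
  A Stop Lenition: no change — [vutongov]
  B Progressive Voicing Assimilation: no change — [vutongov]
  C Medial Vowel Deletion: [vutongov] → [vtongov]
  D Velar Fronting: no change — [vtongov]
  E Final Devoicing: [vtongov] → [vtongof]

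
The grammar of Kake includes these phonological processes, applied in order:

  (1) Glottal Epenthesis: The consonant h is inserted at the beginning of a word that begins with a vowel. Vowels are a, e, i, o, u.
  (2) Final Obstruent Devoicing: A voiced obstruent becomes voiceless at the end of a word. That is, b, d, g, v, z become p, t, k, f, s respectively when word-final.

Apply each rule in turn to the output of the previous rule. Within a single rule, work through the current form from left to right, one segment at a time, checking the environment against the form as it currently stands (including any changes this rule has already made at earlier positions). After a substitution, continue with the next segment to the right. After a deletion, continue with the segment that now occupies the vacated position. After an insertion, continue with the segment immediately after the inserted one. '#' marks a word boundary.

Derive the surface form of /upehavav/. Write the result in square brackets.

(1) Glottal Epenthesis: [upehavav] → [hupehavav]
(2) Final Obstruent Devoicing: [hupehavav] → [hupehavaf]

[hupehavaf]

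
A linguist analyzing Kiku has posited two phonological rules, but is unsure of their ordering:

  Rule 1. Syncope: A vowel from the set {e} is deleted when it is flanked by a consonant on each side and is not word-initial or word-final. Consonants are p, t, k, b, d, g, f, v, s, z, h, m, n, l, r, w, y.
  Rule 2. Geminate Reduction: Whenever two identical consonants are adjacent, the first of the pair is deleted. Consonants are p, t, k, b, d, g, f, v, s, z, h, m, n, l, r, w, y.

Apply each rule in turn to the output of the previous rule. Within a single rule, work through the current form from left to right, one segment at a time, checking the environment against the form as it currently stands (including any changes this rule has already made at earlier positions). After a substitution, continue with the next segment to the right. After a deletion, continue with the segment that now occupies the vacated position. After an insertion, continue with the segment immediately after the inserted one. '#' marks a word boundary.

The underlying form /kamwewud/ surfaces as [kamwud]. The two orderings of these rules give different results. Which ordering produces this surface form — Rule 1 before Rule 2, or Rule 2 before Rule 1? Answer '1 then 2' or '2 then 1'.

1 then 2

Order 1 then 2:
  1 Syncope: [kamwewud] → [kamwwud]
  2 Geminate Reduction: [kamwwud] → [kamwud]
  result: [kamwud]
Order 2 then 1:
  2 Geminate Reduction: no change — [kamwewud]
  1 Syncope: [kamwewud] → [kamwwud]
  result: [kamwwud]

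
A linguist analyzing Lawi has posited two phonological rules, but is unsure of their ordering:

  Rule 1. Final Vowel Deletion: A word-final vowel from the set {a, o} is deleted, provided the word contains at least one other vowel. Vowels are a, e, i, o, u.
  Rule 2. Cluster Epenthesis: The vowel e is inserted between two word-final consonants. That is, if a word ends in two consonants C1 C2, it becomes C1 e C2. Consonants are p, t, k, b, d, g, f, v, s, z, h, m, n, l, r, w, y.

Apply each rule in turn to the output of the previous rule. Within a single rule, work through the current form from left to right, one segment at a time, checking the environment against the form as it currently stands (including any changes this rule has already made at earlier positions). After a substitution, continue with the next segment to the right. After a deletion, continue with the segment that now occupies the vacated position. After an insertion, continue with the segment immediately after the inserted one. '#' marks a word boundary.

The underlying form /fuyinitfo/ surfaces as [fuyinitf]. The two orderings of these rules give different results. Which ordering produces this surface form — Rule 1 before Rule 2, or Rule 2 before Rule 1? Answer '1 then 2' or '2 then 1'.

Order 1 then 2:
  1 Final Vowel Deletion: [fuyinitfo] → [fuyinitf]
  2 Cluster Epenthesis: [fuyinitf] → [fuyinitef]
  result: [fuyinitef]
Order 2 then 1:
  2 Cluster Epenthesis: no change — [fuyinitfo]
  1 Final Vowel Deletion: [fuyinitfo] → [fuyinitf]
  result: [fuyinitf]

2 then 1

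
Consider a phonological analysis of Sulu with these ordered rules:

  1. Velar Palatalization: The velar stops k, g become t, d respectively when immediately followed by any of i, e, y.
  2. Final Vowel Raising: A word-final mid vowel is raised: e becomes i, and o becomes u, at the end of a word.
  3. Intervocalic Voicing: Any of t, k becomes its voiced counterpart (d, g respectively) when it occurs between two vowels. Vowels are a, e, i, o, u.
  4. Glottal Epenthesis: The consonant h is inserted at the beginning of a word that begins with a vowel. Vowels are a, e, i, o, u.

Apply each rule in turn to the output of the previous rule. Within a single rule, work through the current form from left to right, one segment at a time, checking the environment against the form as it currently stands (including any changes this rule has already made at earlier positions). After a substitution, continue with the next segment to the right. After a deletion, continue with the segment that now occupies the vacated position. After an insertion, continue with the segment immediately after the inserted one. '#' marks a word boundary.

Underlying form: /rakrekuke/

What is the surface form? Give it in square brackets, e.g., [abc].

[rakregudi]

1 Velar Palatalization: [rakrekuke] → [rakrekute]
2 Final Vowel Raising: [rakrekute] → [rakrekuti]
3 Intervocalic Voicing: [rakrekuti] → [rakregudi]
4 Glottal Epenthesis: no change — [rakregudi]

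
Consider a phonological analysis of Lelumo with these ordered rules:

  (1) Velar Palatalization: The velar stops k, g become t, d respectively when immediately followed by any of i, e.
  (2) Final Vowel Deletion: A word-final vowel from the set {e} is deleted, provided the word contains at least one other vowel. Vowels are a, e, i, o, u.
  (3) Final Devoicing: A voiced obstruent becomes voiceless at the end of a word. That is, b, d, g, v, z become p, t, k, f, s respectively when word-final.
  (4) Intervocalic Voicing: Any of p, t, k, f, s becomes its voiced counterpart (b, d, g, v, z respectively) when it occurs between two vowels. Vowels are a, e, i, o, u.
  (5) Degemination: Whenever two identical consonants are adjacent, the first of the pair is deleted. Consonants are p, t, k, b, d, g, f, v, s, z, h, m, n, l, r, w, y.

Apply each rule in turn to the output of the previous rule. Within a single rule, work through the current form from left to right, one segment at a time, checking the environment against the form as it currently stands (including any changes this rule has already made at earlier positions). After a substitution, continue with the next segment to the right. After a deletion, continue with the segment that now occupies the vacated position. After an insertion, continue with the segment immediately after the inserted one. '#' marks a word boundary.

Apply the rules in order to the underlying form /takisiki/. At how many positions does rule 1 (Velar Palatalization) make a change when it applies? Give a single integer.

(1) Velar Palatalization: [takisiki] → [tatisiti]
(2) Final Vowel Deletion: no change — [tatisiti]
(3) Final Devoicing: no change — [tatisiti]
(4) Intervocalic Voicing: [tatisiti] → [tadizidi]
(5) Degemination: no change — [tadizidi]
Rule 1 changed 2 position(s).

2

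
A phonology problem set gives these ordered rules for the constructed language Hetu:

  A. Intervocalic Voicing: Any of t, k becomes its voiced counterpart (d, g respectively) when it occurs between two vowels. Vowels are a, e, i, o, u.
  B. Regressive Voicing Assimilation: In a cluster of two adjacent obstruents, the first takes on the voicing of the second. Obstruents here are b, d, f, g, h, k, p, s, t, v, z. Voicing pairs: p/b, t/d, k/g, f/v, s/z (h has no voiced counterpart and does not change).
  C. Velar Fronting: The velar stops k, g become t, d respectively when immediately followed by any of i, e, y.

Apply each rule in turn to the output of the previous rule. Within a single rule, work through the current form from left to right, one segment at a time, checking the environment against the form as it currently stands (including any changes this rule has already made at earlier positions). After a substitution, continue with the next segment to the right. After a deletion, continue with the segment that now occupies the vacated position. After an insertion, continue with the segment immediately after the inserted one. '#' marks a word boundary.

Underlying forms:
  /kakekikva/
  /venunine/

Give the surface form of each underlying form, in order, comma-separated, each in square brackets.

[kadedigva], [venunine]

/kakekikva/:
  A Intervocalic Voicing: [kakekikva] → [kagegikva]
  B Regressive Voicing Assimilation: [kagegikva] → [kagegigva]
  C Velar Fronting: [kagegigva] → [kadedigva]
/venunine/:
  A Intervocalic Voicing: no change — [venunine]
  B Regressive Voicing Assimilation: no change — [venunine]
  C Velar Fronting: no change — [venunine]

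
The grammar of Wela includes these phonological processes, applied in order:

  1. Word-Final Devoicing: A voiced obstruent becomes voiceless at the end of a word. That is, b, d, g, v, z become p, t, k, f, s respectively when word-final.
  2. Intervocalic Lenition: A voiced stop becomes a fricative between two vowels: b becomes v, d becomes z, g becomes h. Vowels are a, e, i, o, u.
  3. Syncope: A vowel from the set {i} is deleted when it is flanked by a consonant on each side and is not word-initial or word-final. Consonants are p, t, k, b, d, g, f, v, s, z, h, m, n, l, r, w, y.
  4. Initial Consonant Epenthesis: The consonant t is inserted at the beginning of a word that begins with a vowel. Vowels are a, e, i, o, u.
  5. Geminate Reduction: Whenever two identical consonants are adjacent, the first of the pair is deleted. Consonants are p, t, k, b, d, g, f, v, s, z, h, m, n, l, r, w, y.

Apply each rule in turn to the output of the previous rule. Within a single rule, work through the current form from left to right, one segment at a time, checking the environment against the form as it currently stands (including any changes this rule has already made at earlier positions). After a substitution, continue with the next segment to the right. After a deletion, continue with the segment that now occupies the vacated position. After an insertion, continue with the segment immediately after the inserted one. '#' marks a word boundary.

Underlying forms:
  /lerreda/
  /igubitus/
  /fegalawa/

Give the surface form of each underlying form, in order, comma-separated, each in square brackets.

[lereza], [tihuvtus], [fehalawa]

/lerreda/:
  1 Word-Final Devoicing: no change — [lerreda]
  2 Intervocalic Lenition: [lerreda] → [lerreza]
  3 Syncope: no change — [lerreza]
  4 Initial Consonant Epenthesis: no change — [lerreza]
  5 Geminate Reduction: [lerreza] → [lereza]
/igubitus/:
  1 Word-Final Devoicing: no change — [igubitus]
  2 Intervocalic Lenition: [igubitus] → [ihuvitus]
  3 Syncope: [ihuvitus] → [ihuvtus]
  4 Initial Consonant Epenthesis: [ihuvtus] → [tihuvtus]
  5 Geminate Reduction: no change — [tihuvtus]
/fegalawa/:
  1 Word-Final Devoicing: no change — [fegalawa]
  2 Intervocalic Lenition: [fegalawa] → [fehalawa]
  3 Syncope: no change — [fehalawa]
  4 Initial Consonant Epenthesis: no change — [fehalawa]
  5 Geminate Reduction: no change — [fehalawa]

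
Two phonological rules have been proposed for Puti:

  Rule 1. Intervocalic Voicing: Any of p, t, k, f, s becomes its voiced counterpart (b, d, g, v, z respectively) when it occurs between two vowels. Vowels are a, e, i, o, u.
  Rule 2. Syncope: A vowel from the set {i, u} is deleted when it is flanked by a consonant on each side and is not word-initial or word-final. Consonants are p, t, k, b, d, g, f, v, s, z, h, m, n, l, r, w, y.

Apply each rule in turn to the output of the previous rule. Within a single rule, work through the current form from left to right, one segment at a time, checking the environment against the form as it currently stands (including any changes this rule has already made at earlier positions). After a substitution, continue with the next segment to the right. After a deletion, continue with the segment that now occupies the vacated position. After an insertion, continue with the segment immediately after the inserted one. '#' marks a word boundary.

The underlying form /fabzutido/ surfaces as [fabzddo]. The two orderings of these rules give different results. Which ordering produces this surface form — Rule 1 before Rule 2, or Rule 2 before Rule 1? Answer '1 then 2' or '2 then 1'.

1 then 2

Order 1 then 2:
  1 Intervocalic Voicing: [fabzutido] → [fabzudido]
  2 Syncope: [fabzudido] → [fabzddo]
  result: [fabzddo]
Order 2 then 1:
  2 Syncope: [fabzutido] → [fabztdo]
  1 Intervocalic Voicing: no change — [fabztdo]
  result: [fabztdo]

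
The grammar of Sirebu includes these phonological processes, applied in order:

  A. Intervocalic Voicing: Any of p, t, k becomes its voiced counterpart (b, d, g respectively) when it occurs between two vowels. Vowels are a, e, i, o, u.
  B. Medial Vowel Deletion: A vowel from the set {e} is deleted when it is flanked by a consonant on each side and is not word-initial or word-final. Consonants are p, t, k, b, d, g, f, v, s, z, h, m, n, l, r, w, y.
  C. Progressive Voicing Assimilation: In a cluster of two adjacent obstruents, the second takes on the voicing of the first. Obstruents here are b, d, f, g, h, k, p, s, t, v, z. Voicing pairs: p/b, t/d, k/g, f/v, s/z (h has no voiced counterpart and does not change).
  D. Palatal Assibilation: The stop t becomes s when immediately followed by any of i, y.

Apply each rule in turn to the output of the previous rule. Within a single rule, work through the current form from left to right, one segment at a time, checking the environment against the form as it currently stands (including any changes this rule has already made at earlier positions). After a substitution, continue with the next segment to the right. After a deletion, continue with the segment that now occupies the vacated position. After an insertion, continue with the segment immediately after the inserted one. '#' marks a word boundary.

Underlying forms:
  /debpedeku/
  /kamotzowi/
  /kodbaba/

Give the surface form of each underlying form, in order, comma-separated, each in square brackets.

[dbbdgu], [kamotsowi], [kodbaba]

/debpedeku/:
  A Intervocalic Voicing: [debpedeku] → [debpedegu]
  B Medial Vowel Deletion: [debpedegu] → [dbpdgu]
  C Progressive Voicing Assimilation: [dbpdgu] → [dbbdgu]
  D Palatal Assibilation: no change — [dbbdgu]
/kamotzowi/:
  A Intervocalic Voicing: no change — [kamotzowi]
  B Medial Vowel Deletion: no change — [kamotzowi]
  C Progressive Voicing Assimilation: [kamotzowi] → [kamotsowi]
  D Palatal Assibilation: no change — [kamotsowi]
/kodbaba/:
  A Intervocalic Voicing: no change — [kodbaba]
  B Medial Vowel Deletion: no change — [kodbaba]
  C Progressive Voicing Assimilation: no change — [kodbaba]
  D Palatal Assibilation: no change — [kodbaba]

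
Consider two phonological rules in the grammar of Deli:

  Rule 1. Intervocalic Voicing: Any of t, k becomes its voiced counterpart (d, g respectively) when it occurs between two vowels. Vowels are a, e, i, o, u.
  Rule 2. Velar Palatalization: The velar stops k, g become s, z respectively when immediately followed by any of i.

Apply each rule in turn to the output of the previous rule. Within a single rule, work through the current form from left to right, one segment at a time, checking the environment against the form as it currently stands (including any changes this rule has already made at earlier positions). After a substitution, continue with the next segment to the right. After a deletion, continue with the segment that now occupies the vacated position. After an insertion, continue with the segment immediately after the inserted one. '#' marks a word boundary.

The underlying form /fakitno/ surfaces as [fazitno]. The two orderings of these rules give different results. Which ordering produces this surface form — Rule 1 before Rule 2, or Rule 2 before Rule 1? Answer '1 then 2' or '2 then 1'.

Order 1 then 2:
  1 Intervocalic Voicing: [fakitno] → [fagitno]
  2 Velar Palatalization: [fagitno] → [fazitno]
  result: [fazitno]
Order 2 then 1:
  2 Velar Palatalization: [fakitno] → [fasitno]
  1 Intervocalic Voicing: no change — [fasitno]
  result: [fasitno]

1 then 2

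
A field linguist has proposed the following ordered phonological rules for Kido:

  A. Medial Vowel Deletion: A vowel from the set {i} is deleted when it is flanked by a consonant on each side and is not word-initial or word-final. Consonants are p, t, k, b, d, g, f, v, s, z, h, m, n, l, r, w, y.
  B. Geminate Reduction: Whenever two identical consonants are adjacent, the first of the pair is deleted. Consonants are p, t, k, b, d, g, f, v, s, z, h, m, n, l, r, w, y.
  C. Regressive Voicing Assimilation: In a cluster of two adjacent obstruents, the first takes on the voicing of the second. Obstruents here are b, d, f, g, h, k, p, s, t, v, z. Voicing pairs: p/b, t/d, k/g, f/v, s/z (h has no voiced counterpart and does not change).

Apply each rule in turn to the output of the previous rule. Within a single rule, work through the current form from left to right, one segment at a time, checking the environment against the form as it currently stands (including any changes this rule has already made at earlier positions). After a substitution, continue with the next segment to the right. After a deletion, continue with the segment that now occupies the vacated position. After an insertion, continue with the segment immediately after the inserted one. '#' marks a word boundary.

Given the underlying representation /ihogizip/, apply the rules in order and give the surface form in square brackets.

A Medial Vowel Deletion: [ihogizip] → [ihogzp]
B Geminate Reduction: no change — [ihogzp]
C Regressive Voicing Assimilation: [ihogzp] → [ihogsp]

[ihogsp]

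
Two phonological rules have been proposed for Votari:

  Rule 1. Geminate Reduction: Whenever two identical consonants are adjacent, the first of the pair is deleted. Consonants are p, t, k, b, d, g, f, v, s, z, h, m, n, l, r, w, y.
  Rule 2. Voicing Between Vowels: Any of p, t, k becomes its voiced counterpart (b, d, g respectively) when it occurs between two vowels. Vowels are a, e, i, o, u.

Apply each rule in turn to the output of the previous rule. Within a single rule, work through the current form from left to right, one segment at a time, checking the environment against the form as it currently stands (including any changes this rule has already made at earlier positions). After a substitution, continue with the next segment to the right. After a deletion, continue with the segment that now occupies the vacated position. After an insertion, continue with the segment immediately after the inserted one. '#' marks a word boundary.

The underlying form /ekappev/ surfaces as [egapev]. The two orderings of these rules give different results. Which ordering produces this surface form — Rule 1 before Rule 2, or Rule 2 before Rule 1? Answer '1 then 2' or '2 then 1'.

2 then 1

Order 1 then 2:
  1 Geminate Reduction: [ekappev] → [ekapev]
  2 Voicing Between Vowels: [ekapev] → [egabev]
  result: [egabev]
Order 2 then 1:
  2 Voicing Between Vowels: [ekappev] → [egappev]
  1 Geminate Reduction: [egappev] → [egapev]
  result: [egapev]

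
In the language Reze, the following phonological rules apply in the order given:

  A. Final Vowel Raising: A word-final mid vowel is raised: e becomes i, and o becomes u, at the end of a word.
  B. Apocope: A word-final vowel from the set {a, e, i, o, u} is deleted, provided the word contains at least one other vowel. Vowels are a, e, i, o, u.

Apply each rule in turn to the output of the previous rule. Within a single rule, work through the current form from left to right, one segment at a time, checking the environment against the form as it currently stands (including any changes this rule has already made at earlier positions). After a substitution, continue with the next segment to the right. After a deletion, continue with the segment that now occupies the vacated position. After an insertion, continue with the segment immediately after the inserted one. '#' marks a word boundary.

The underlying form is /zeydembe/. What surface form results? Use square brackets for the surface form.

A Final Vowel Raising: [zeydembe] → [zeydembi]
B Apocope: [zeydembi] → [zeydemb]

[zeydemb]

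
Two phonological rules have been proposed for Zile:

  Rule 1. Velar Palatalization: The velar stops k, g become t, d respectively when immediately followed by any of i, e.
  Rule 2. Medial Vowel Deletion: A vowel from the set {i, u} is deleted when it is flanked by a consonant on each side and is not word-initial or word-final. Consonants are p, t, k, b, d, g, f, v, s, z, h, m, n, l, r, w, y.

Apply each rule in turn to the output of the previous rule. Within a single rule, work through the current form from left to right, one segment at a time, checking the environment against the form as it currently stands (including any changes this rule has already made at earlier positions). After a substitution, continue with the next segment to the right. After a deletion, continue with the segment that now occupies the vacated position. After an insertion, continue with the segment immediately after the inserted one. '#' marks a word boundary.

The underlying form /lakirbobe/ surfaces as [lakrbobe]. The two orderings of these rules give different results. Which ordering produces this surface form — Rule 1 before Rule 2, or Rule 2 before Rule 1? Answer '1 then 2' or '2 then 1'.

Order 1 then 2:
  1 Velar Palatalization: [lakirbobe] → [latirbobe]
  2 Medial Vowel Deletion: [latirbobe] → [latrbobe]
  result: [latrbobe]
Order 2 then 1:
  2 Medial Vowel Deletion: [lakirbobe] → [lakrbobe]
  1 Velar Palatalization: no change — [lakrbobe]
  result: [lakrbobe]

2 then 1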